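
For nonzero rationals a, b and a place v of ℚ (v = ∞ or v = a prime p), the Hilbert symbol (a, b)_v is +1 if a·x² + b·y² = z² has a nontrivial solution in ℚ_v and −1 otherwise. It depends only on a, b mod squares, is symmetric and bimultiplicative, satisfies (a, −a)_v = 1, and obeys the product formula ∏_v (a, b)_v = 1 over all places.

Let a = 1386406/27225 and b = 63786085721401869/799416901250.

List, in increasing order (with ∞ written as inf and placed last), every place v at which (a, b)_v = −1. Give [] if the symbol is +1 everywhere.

[43, 47]

Mod squares: a ≡ 28294, b ≡ 602. Check v ∈ {∞, 2, 3, 5, 7, 11, 19, 43, 47}.
v=43: a=43^1·(≡13), b=43^3·(≡17) mod 43; (13|43)=+1, (17|43)=+1; (−1)^{1·3·21}·(+1)^3·(+1)^1 = -1.
v=7: a=7^3·(≡5), b=7^9·(≡4) mod 7; (5|7)=-1, (4|7)=+1; (−1)^{3·9·3}·(-1)^9·(+1)^3 = +1.
v=∞: 28294 > 0 and 602 > 0  ⇒  (a,b)_∞ = +1.
v=2: v_2(a)=1, v_2(b)=-1; units ≡ 3, 5 (mod 8); ε·ε+αω+βω = 1·0+1·1+-1·1 ≡ 0  ⇒  (a,b)_2 = +1.
v=5: a=5^-2·(≡4), b=5^-4·(≡2) mod 5; (4|5)=+1, (2|5)=-1; (−1)^{-2·-4·2}·(+1)^-4·(-1)^-2 = +1.
v=19: a=19^0·(≡12), b=19^-2·(≡14) mod 19; (12|19)=-1, (14|19)=-1; (−1)^{0·-2·9}·(-1)^-2·(-1)^0 = +1.
v=3: a=3^-2·(≡1), b=3^2·(≡2) mod 3; (1|3)=+1, (2|3)=-1; (−1)^{-2·2·1}·(+1)^2·(-1)^-2 = +1.
v=47: a=47^1·(≡22), b=47^2·(≡26) mod 47; (22|47)=-1, (26|47)=-1; (−1)^{1·2·23}·(-1)^2·(-1)^1 = -1.
v=11: a=11^-2·(≡2), b=11^-6·(≡7) mod 11; (2|11)=-1, (7|11)=-1; (−1)^{-2·-6·5}·(-1)^-6·(-1)^-2 = +1.
Ram(28294, 602) = {43, 47}; no ℚ_43-point on the conic.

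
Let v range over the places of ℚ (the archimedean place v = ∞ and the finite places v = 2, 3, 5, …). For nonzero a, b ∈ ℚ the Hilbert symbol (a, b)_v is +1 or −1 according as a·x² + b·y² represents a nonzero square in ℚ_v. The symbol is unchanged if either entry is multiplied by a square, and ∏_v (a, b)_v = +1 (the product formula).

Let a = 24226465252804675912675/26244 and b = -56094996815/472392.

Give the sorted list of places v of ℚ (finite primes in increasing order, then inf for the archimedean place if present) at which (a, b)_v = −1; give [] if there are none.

[2, 5]

Mod squares: a ≡ 667, b ≡ -3208270. Check v ∈ {∞, 2, 3, 5, 11, 13, 17, 23, 29, 37}.
v=5: a=5^2·(≡3), b=5^1·(≡1) mod 5; (3|5)=-1, (1|5)=+1; (−1)^{2·1·2}·(-1)^1·(+1)^2 = -1.
v=∞: 667 > 0 and -3208270 < 0  ⇒  (a,b)_∞ = +1.
v=17: a=17^4·(≡4), b=17^2·(≡16) mod 17; (4|17)=+1, (16|17)=+1; (−1)^{4·2·8}·(+1)^2·(+1)^4 = +1.
v=3: a=3^-8·(≡1), b=3^-10·(≡2) mod 3; (1|3)=+1, (2|3)=-1; (−1)^{-8·-10·1}·(+1)^-10·(-1)^-8 = +1.
v=11: a=11^0·(≡7), b=11^2·(≡5) mod 11; (7|11)=-1, (5|11)=+1; (−1)^{0·2·5}·(-1)^2·(+1)^0 = +1.
v=29: a=29^3·(≡1), b=29^1·(≡16) mod 29; (1|29)=+1, (16|29)=+1; (−1)^{3·1·14}·(+1)^1·(+1)^3 = +1.
v=23: a=23^3·(≡8), b=23^1·(≡7) mod 23; (8|23)=+1, (7|23)=-1; (−1)^{3·1·11}·(+1)^1·(-1)^3 = +1.
v=13: a=13^4·(≡1), b=13^1·(≡7) mod 13; (1|13)=+1, (7|13)=-1; (−1)^{4·1·6}·(+1)^1·(-1)^4 = +1.
v=37: a=37^2·(≡9), b=37^1·(≡17) mod 37; (9|37)=+1, (17|37)=-1; (−1)^{2·1·18}·(+1)^1·(-1)^2 = +1.
v=2: v_2(a)=-2, v_2(b)=-3; units ≡ 3, 1 (mod 8); ε·ε+αω+βω = 1·0+-2·0+-3·1 ≡ 1  ⇒  (a,b)_2 = -1.
|Ram(667, -3208270)| = 2, even; anisotropic at {2, 5}.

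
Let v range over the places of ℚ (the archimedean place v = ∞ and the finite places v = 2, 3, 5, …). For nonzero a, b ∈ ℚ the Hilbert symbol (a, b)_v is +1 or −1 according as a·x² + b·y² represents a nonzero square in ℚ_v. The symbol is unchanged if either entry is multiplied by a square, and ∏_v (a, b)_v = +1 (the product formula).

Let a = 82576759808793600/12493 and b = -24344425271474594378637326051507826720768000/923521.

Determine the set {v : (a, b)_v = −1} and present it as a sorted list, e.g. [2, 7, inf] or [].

Mod squares: a ≡ 5187, b ≡ -4845. Check v ∈ {∞, 2, 3, 5, 7, 13, 17, 19, 31, 41, 43}.
v=19: a=19^1·(≡16), b=19^1·(≡5) mod 19; (16|19)=+1, (5|19)=+1; (−1)^{1·1·9}·(+1)^1·(+1)^1 = -1.
v=5: a=5^2·(≡3), b=5^3·(≡1) mod 5; (3|5)=-1, (1|5)=+1; (−1)^{2·3·2}·(-1)^3·(+1)^2 = -1.
v=17: a=17^2·(≡15), b=17^7·(≡4) mod 17; (15|17)=+1, (4|17)=+1; (−1)^{2·7·8}·(+1)^7·(+1)^2 = +1.
v=41: a=41^2·(≡31), b=41^6·(≡30) mod 41; (31|41)=+1, (30|41)=-1; (−1)^{2·6·20}·(+1)^6·(-1)^2 = +1.
v=7: a=7^1·(≡5), b=7^2·(≡5) mod 7; (5|7)=-1, (5|7)=-1; (−1)^{1·2·3}·(-1)^2·(-1)^1 = -1.
v=∞: 5187 > 0 and -4845 < 0  ⇒  (a,b)_∞ = +1.
v=3: a=3^3·(≡1), b=3^11·(≡2) mod 3; (1|3)=+1, (2|3)=-1; (−1)^{3·11·1}·(+1)^11·(-1)^3 = +1.
v=13: a=13^-1·(≡1), b=13^2·(≡9) mod 13; (1|13)=+1, (9|13)=+1; (−1)^{-1·2·6}·(+1)^2·(+1)^-1 = +1.
v=2: v_2(a)=10, v_2(b)=20; units ≡ 3, 3 (mod 8); ε·ε+αω+βω = 1·1+10·1+20·1 ≡ 1  ⇒  (a,b)_2 = -1.
v=43: a=43^2·(≡18), b=43^4·(≡1) mod 43; (18|43)=-1, (1|43)=+1; (−1)^{2·4·21}·(-1)^4·(+1)^2 = +1.
v=31: a=31^-2·(≡2), b=31^-4·(≡22) mod 31; (2|31)=+1, (22|31)=-1; (−1)^{-2·-4·15}·(+1)^-4·(-1)^-2 = +1.
Ram(5187, -4845) = {2, 5, 7, 19}; no ℚ_2-point on the conic.

[2, 5, 7, 19]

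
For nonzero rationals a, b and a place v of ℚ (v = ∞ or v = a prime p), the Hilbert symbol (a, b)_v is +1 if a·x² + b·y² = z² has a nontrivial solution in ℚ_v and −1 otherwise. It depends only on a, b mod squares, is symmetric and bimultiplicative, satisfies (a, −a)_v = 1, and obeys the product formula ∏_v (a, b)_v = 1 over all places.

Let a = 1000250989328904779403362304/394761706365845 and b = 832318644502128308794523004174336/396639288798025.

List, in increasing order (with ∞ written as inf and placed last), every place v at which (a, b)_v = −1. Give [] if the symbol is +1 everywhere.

(a, b) ≡ (1870, 10659) mod (ℚ^×)²; places V = {2, 3, 5, 7, 11, 13, 17, 19, 29, 31, 37, ∞}.
(a,b)_∞: sgn(1870)=+, sgn(10659)=+, so +1.
(a,b)_5: α=-1, u≡1; β=-2, v≡1 (mod 5); (1|5)=+1, (1|5)=+1; sign (−1)^0·+1^-2·+1^-1 = +1.
(a,b)_13: α=-4, u≡6; β=-6, v≡1 (mod 13); (6|13)=-1, (1|13)=+1; sign (−1)^0·-1^-6·+1^-4 = +1.
(a,b)_7: α=-4, u≡2; β=-4, v≡5 (mod 7); (2|7)=+1, (5|7)=-1; sign (−1)^0·+1^-4·-1^-4 = +1.
(a,b)_29: α=-2, u≡18; β=0, v≡13 (mod 29); (18|29)=-1, (13|29)=+1; sign (−1)^0·-1^0·+1^-2 = +1.
(a,b)_19: α=4, u≡3; β=3, v≡12 (mod 19); (3|19)=-1, (12|19)=-1; sign (−1)^0·-1^3·-1^4 = -1.
(a,b)_37: α=-2, u≡15; β=-2, v≡16 (mod 37); (15|37)=-1, (16|37)=+1; sign (−1)^0·-1^-2·+1^-2 = +1.
(a,b)_11: α=3, u≡1; β=1, v≡1 (mod 11); (1|11)=+1, (1|11)=+1; sign (−1)^1·+1^1·+1^3 = -1.
(a,b)_2: α=19, β=32; u≡7, v≡3 (mod 8); ε(u)ε(v)=1·1, αω(v)=19·1, βω(u)=32·0; sum ≡ 0  ⇒  +1.
(a,b)_31: α=6, u≡25; β=8, v≡24 (mod 31); (25|31)=+1, (24|31)=-1; sign (−1)^0·+1^8·-1^6 = +1.
(a,b)_17: α=1, u≡15; β=1, v≡13 (mod 17); (15|17)=+1, (13|17)=+1; sign (−1)^0·+1^1·+1^1 = +1.
(a,b)_3: α=6, u≡1; β=11, v≡1 (mod 3); (1|3)=+1, (1|3)=+1; sign (−1)^0·+1^11·+1^6 = +1.
Ram(1870, 10659) = {11, 19}; no ℚ_11-point on the conic.

[11, 19]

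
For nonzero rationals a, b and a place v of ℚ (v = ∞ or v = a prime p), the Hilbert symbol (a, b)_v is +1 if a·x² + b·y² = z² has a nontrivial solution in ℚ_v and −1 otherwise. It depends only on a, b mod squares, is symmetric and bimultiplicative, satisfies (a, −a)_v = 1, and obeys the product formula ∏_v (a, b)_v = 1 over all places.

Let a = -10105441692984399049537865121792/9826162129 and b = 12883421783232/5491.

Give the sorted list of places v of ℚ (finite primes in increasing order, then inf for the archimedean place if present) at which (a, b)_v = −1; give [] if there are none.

[23, 37]

(a, b) ≡ (-703, 71677177) mod (ℚ^×)²; places V = {2, 3, 7, 11, 13, 17, 19, 23, 31, 37, ∞}.
(a,b)_7: α=-6, u≡2; β=2, v≡6 (mod 7); (2|7)=+1, (6|7)=-1; sign (−1)^0·+1^2·-1^-6 = +1.
(a,b)_3: α=6, u≡2; β=2, v≡1 (mod 3); (2|3)=-1, (1|3)=+1; sign (−1)^0·-1^2·+1^6 = +1.
(a,b)_31: α=2, u≡4; β=1, v≡28 (mod 31); (4|31)=+1, (28|31)=+1; sign (−1)^0·+1^1·+1^2 = +1.
(a,b)_19: α=3, u≡17; β=-1, v≡2 (mod 19); (17|19)=+1, (2|19)=-1; sign (−1)^1·+1^-1·-1^3 = +1.
(a,b)_2: α=18, β=6; u≡1, v≡1 (mod 8); ε(u)ε(v)=0·0, αω(v)=18·0, βω(u)=6·0; sum ≡ 0  ⇒  +1.
(a,b)_∞: sgn(-703)=−, sgn(71677177)=+, so +1.
(a,b)_23: α=2, u≡20; β=1, v≡22 (mod 23); (20|23)=-1, (22|23)=-1; sign (−1)^0·-1^1·-1^2 = -1.
(a,b)_13: α=2, u≡12; β=1, v≡4 (mod 13); (12|13)=+1, (4|13)=+1; sign (−1)^0·+1^1·+1^2 = +1.
(a,b)_11: α=6, u≡4; β=3, v≡5 (mod 11); (4|11)=+1, (5|11)=+1; sign (−1)^0·+1^3·+1^6 = +1.
(a,b)_17: α=-4, u≡11; β=-2, v≡1 (mod 17); (11|17)=-1, (1|17)=+1; sign (−1)^0·-1^-2·+1^-4 = +1.
(a,b)_37: α=3, u≡8; β=1, v≡36 (mod 37); (8|37)=-1, (36|37)=+1; sign (−1)^0·-1^1·+1^3 = -1.
|Ram(-703, 71677177)| = 2, even; anisotropic at {23, 37}.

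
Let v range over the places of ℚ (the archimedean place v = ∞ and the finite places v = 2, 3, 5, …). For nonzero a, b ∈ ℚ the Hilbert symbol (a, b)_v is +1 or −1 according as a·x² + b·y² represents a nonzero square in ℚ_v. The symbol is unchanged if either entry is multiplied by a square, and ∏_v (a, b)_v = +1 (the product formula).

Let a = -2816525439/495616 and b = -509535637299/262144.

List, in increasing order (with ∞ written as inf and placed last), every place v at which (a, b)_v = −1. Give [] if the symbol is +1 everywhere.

(a, b) ≡ (-4199, -19) mod (ℚ^×)²; places V = {2, 3, 7, 11, 13, 17, 19, ∞}.
(a,b)_7: α=2, u≡2; β=0, v≡4 (mod 7); (2|7)=+1, (4|7)=+1; sign (−1)^0·+1^0·+1^2 = +1.
(a,b)_19: α=1, u≡9; β=3, v≡8 (mod 19); (9|19)=+1, (8|19)=-1; sign (−1)^1·+1^3·-1^1 = +1.
(a,b)_3: α=4, u≡1; β=2, v≡2 (mod 3); (1|3)=+1, (2|3)=-1; sign (−1)^0·+1^2·-1^4 = +1.
(a,b)_∞: sgn(-4199)=−, sgn(-19)=−, so -1.
(a,b)_13: α=3, u≡2; β=4, v≡8 (mod 13); (2|13)=-1, (8|13)=-1; sign (−1)^0·-1^4·-1^3 = -1.
(a,b)_17: α=1, u≡15; β=2, v≡16 (mod 17); (15|17)=+1, (16|17)=+1; sign (−1)^0·+1^2·+1^1 = +1.
(a,b)_2: α=-12, β=-18; u≡1, v≡5 (mod 8); ε(u)ε(v)=0·0, αω(v)=-12·1, βω(u)=-18·0; sum ≡ 0  ⇒  +1.
(a,b)_11: α=-2, u≡5; β=0, v≡5 (mod 11); (5|11)=+1, (5|11)=+1; sign (−1)^0·+1^0·+1^-2 = +1.
|Ram(-4199, -19)| = 2, even; anisotropic at {13, ∞}.

[13, inf]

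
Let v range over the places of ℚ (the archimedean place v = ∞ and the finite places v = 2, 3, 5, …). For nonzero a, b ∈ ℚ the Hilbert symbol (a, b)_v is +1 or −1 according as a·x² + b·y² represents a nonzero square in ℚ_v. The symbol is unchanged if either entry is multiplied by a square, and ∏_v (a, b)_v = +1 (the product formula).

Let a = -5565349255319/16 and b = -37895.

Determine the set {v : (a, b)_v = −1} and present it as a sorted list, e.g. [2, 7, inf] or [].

Mod squares: a ≡ -2756159, b ≡ -37895. Check v ∈ {∞, 2, 5, 7, 11, 13, 17, 19, 23, 29, 53}.
v=29: a=29^2·(≡25), b=29^0·(≡8) mod 29; (25|29)=+1, (8|29)=-1; (−1)^{2·0·14}·(+1)^0·(-1)^2 = +1.
v=11: a=11^0·(≡3), b=11^1·(≡9) mod 11; (3|11)=+1, (9|11)=+1; (−1)^{0·1·5}·(+1)^1·(+1)^0 = +1.
v=19: a=19^1·(≡4), b=19^0·(≡10) mod 19; (4|19)=+1, (10|19)=-1; (−1)^{1·0·9}·(+1)^0·(-1)^1 = -1.
v=∞: -2756159 < 0 and -37895 < 0  ⇒  (a,b)_∞ = -1.
v=2: v_2(a)=-4, v_2(b)=0; units ≡ 1, 1 (mod 8); ε·ε+αω+βω = 0·0+-4·0+0·0 ≡ 0  ⇒  (a,b)_2 = +1.
v=7: a=7^5·(≡3), b=7^0·(≡3) mod 7; (3|7)=-1, (3|7)=-1; (−1)^{5·0·3}·(-1)^0·(-1)^5 = -1.
v=5: a=5^0·(≡1), b=5^1·(≡1) mod 5; (1|5)=+1, (1|5)=+1; (−1)^{0·1·2}·(+1)^1·(+1)^0 = +1.
v=53: a=53^1·(≡17), b=53^1·(≡27) mod 53; (17|53)=+1, (27|53)=-1; (−1)^{1·1·26}·(+1)^1·(-1)^1 = -1.
v=17: a=17^1·(≡4), b=17^0·(≡15) mod 17; (4|17)=+1, (15|17)=+1; (−1)^{1·0·8}·(+1)^0·(+1)^1 = +1.
v=13: a=13^0·(≡10), b=13^1·(≡10) mod 13; (10|13)=+1, (10|13)=+1; (−1)^{0·1·6}·(+1)^1·(+1)^0 = +1.
v=23: a=23^1·(≡14), b=23^0·(≡9) mod 23; (14|23)=-1, (9|23)=+1; (−1)^{1·0·11}·(-1)^0·(+1)^1 = +1.
|Ram(-2756159, -37895)| = 4, even; anisotropic at {7, 19, 53, ∞}.

[7, 19, 53, inf]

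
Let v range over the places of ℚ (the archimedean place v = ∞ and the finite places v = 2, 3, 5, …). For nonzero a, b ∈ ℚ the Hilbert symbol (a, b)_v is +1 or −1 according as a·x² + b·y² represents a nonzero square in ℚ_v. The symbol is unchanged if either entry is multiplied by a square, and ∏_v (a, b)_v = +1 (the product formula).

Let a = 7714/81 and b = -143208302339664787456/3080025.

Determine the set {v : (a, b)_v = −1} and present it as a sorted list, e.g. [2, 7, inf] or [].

Mod squares: a ≡ 7714, b ≡ -10846. Check v ∈ {∞, 2, 3, 5, 7, 11, 13, 17, 19, 29}.
v=17: a=17^0·(≡1), b=17^1·(≡9) mod 17; (1|17)=+1, (9|17)=+1; (−1)^{0·1·8}·(+1)^1·(+1)^0 = +1.
v=5: a=5^0·(≡4), b=5^-2·(≡4) mod 5; (4|5)=+1, (4|5)=+1; (−1)^{0·-2·2}·(+1)^-2·(+1)^0 = +1.
v=7: a=7^1·(≡6), b=7^6·(≡4) mod 7; (6|7)=-1, (4|7)=+1; (−1)^{1·6·3}·(-1)^6·(+1)^1 = +1.
v=2: v_2(a)=1, v_2(b)=11; units ≡ 1, 1 (mod 8); ε·ε+αω+βω = 0·0+1·0+11·0 ≡ 0  ⇒  (a,b)_2 = +1.
v=11: a=11^0·(≡9), b=11^1·(≡4) mod 11; (9|11)=+1, (4|11)=+1; (−1)^{0·1·5}·(+1)^1·(+1)^0 = +1.
v=29: a=29^1·(≡4), b=29^3·(≡14) mod 29; (4|29)=+1, (14|29)=-1; (−1)^{1·3·14}·(+1)^3·(-1)^1 = -1.
v=19: a=19^1·(≡9), b=19^4·(≡18) mod 19; (9|19)=+1, (18|19)=-1; (−1)^{1·4·9}·(+1)^4·(-1)^1 = -1.
v=13: a=13^0·(≡6), b=13^-2·(≡10) mod 13; (6|13)=-1, (10|13)=+1; (−1)^{0·-2·6}·(-1)^-2·(+1)^0 = +1.
v=∞: 7714 > 0 and -10846 < 0  ⇒  (a,b)_∞ = +1.
v=3: a=3^-4·(≡1), b=3^-6·(≡2) mod 3; (1|3)=+1, (2|3)=-1; (−1)^{-4·-6·1}·(+1)^-6·(-1)^-4 = +1.
(7714, -10846 / ℚ) ramifies at {19, 29}: a division algebra.

[19, 29]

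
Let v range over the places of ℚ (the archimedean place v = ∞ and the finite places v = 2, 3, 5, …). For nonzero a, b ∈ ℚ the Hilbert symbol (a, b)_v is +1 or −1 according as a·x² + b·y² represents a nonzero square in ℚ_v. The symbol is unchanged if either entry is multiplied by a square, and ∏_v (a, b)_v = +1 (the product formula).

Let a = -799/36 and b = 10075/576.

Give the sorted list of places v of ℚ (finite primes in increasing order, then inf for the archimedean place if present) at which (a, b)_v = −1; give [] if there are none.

[13, 17]

(a, b) ≡ (-799, 403) mod (ℚ^×)²; places V = {2, 3, 5, 13, 17, 31, 47, ∞}.
(a,b)_5: α=0, u≡1; β=2, v≡3 (mod 5); (1|5)=+1, (3|5)=-1; sign (−1)^0·+1^2·-1^0 = +1.
(a,b)_31: α=0, u≡20; β=1, v≡6 (mod 31); (20|31)=+1, (6|31)=-1; sign (−1)^0·+1^1·-1^0 = +1.
(a,b)_2: α=-2, β=-6; u≡1, v≡3 (mod 8); ε(u)ε(v)=0·1, αω(v)=-2·1, βω(u)=-6·0; sum ≡ 0  ⇒  +1.
(a,b)_17: α=1, u≡2; β=0, v≡3 (mod 17); (2|17)=+1, (3|17)=-1; sign (−1)^0·+1^0·-1^1 = -1.
(a,b)_47: α=1, u≡40; β=0, v≡21 (mod 47); (40|47)=-1, (21|47)=+1; sign (−1)^0·-1^0·+1^1 = +1.
(a,b)_3: α=-2, u≡2; β=-2, v≡1 (mod 3); (2|3)=-1, (1|3)=+1; sign (−1)^0·-1^-2·+1^-2 = +1.
(a,b)_∞: sgn(-799)=−, sgn(403)=+, so +1.
(a,b)_13: α=0, u≡2; β=1, v≡2 (mod 13); (2|13)=-1, (2|13)=-1; sign (−1)^0·-1^1·-1^0 = -1.
|Ram(-799, 403)| = 2, even; anisotropic at {13, 17}.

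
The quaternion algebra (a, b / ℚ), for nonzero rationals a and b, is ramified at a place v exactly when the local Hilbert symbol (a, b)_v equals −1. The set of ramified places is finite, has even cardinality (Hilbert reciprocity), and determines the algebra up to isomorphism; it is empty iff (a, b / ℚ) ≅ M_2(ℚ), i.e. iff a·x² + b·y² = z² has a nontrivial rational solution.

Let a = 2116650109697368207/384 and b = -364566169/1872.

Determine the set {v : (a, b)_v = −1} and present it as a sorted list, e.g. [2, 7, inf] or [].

Mod squares: a ≡ 11562, b ≡ -8959093. Check v ∈ {∞, 2, 3, 11, 13, 23, 31, 41, 43, 47}.
v=23: a=23^4·(≡4), b=23^2·(≡14) mod 23; (4|23)=+1, (14|23)=-1; (−1)^{4·2·11}·(+1)^2·(-1)^4 = +1.
v=∞: 11562 > 0 and -8959093 < 0  ⇒  (a,b)_∞ = +1.
v=3: a=3^-1·(≡2), b=3^-2·(≡2) mod 3; (2|3)=-1, (2|3)=-1; (−1)^{-1·-2·1}·(-1)^-2·(-1)^-1 = -1.
v=41: a=41^1·(≡33), b=41^0·(≡14) mod 41; (33|41)=+1, (14|41)=-1; (−1)^{1·0·20}·(+1)^0·(-1)^1 = -1.
v=2: v_2(a)=-7, v_2(b)=-4; units ≡ 5, 3 (mod 8); ε·ε+αω+βω = 0·1+-7·1+-4·1 ≡ 1  ⇒  (a,b)_2 = -1.
v=31: a=31^2·(≡29), b=31^1·(≡20) mod 31; (29|31)=-1, (20|31)=+1; (−1)^{2·1·15}·(-1)^1·(+1)^2 = -1.
v=11: a=11^0·(≡5), b=11^1·(≡8) mod 11; (5|11)=+1, (8|11)=-1; (−1)^{0·1·5}·(+1)^1·(-1)^0 = +1.
v=43: a=43^2·(≡15), b=43^1·(≡18) mod 43; (15|43)=+1, (18|43)=-1; (−1)^{2·1·21}·(+1)^1·(-1)^2 = +1.
v=13: a=13^0·(≡2), b=13^-1·(≡7) mod 13; (2|13)=-1, (7|13)=-1; (−1)^{0·-1·6}·(-1)^-1·(-1)^0 = -1.
v=47: a=47^3·(≡43), b=47^1·(≡22) mod 47; (43|47)=-1, (22|47)=-1; (−1)^{3·1·23}·(-1)^1·(-1)^3 = -1.
(11562, -8959093 / ℚ) ramifies at {2, 3, 13, 31, 41, 47}: a division algebra.

[2, 3, 13, 31, 41, 47]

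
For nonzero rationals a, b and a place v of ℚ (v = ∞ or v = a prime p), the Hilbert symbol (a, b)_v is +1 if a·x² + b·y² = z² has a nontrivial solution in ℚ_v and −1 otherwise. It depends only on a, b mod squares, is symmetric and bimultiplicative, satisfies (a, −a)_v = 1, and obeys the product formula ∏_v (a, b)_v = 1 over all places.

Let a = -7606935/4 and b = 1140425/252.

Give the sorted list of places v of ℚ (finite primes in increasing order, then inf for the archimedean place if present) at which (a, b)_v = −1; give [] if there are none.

Mod squares: a ≡ -845215, b ≡ 2639. Check v ∈ {∞, 2, 3, 5, 7, 11, 13, 19, 29, 31, 41}.
v=2: v_2(a)=-2, v_2(b)=-2; units ≡ 1, 7 (mod 8); ε·ε+αω+βω = 0·1+-2·0+-2·0 ≡ 0  ⇒  (a,b)_2 = +1.
v=11: a=11^0·(≡4), b=11^2·(≡2) mod 11; (4|11)=+1, (2|11)=-1; (−1)^{0·2·5}·(+1)^2·(-1)^0 = +1.
v=31: a=31^1·(≡26), b=31^0·(≡7) mod 31; (26|31)=-1, (7|31)=+1; (−1)^{1·0·15}·(-1)^0·(+1)^1 = +1.
v=29: a=29^0·(≡21), b=29^1·(≡16) mod 29; (21|29)=-1, (16|29)=+1; (−1)^{0·1·14}·(-1)^1·(+1)^0 = -1.
v=13: a=13^0·(≡7), b=13^1·(≡8) mod 13; (7|13)=-1, (8|13)=-1; (−1)^{0·1·6}·(-1)^1·(-1)^0 = -1.
v=3: a=3^2·(≡2), b=3^-2·(≡2) mod 3; (2|3)=-1, (2|3)=-1; (−1)^{2·-2·1}·(-1)^-2·(-1)^2 = +1.
v=∞: -845215 < 0 and 2639 > 0  ⇒  (a,b)_∞ = +1.
v=7: a=7^1·(≡6), b=7^-1·(≡6) mod 7; (6|7)=-1, (6|7)=-1; (−1)^{1·-1·3}·(-1)^-1·(-1)^1 = -1.
v=19: a=19^1·(≡15), b=19^0·(≡9) mod 19; (15|19)=-1, (9|19)=+1; (−1)^{1·0·9}·(-1)^0·(+1)^1 = +1.
v=5: a=5^1·(≡2), b=5^2·(≡1) mod 5; (2|5)=-1, (1|5)=+1; (−1)^{1·2·2}·(-1)^2·(+1)^1 = +1.
v=41: a=41^1·(≡18), b=41^0·(≡29) mod 41; (18|41)=+1, (29|41)=-1; (−1)^{1·0·20}·(+1)^0·(-1)^1 = -1.
Ram(-845215, 2639) = {7, 13, 29, 41}; no ℚ_7-point on the conic.

[7, 13, 29, 41]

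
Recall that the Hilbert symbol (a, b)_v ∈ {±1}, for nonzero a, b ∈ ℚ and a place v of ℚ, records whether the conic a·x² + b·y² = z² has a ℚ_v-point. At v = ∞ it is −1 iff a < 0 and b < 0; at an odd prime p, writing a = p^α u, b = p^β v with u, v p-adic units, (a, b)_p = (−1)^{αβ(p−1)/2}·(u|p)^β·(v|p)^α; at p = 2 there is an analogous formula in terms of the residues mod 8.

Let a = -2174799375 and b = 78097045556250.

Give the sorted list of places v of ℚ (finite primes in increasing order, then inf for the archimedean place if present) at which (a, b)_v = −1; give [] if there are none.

[17, 19]

(a, b) ≡ (-119, 9690) mod (ℚ^×)²; places V = {2, 3, 5, 7, 17, 19, ∞}.
(a,b)_5: α=4, u≡1; β=5, v≡3 (mod 5); (1|5)=+1, (3|5)=-1; sign (−1)^0·+1^5·-1^4 = +1.
(a,b)_∞: sgn(-119)=−, sgn(9690)=+, so +1.
(a,b)_19: α=2, u≡12; β=3, v≡6 (mod 19); (12|19)=-1, (6|19)=+1; sign (−1)^0·-1^3·+1^2 = -1.
(a,b)_2: α=0, β=1; u≡1, v≡5 (mod 8); ε(u)ε(v)=0·0, αω(v)=0·1, βω(u)=1·0; sum ≡ 0  ⇒  +1.
(a,b)_7: α=1, u≡2; β=2, v≡2 (mod 7); (2|7)=+1, (2|7)=+1; sign (−1)^0·+1^2·+1^1 = +1.
(a,b)_17: α=1, u≡11; β=1, v≡2 (mod 17); (11|17)=-1, (2|17)=+1; sign (−1)^0·-1^1·+1^1 = -1.
(a,b)_3: α=4, u≡1; β=7, v≡2 (mod 3); (1|3)=+1, (2|3)=-1; sign (−1)^0·+1^7·-1^4 = +1.
|Ram(-119, 9690)| = 2, even; anisotropic at {17, 19}.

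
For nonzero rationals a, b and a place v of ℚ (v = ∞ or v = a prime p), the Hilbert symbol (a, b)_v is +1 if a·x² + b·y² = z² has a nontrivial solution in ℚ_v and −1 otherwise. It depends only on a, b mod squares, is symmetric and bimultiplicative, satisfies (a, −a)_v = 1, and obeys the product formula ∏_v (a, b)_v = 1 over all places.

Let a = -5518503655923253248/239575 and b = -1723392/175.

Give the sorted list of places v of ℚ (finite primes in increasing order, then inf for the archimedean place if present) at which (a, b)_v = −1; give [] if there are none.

[2, 3, 11, inf]

Mod squares: a ≡ -90321, b ≡ -1309. Check v ∈ {∞, 2, 3, 5, 7, 11, 17, 23, 37}.
v=3: a=3^7·(≡1), b=3^2·(≡2) mod 3; (1|3)=+1, (2|3)=-1; (−1)^{7·2·1}·(+1)^2·(-1)^7 = -1.
v=37: a=37^-2·(≡33), b=37^0·(≡8) mod 37; (33|37)=+1, (8|37)=-1; (−1)^{-2·0·18}·(+1)^0·(-1)^-2 = +1.
v=11: a=11^3·(≡8), b=11^1·(≡10) mod 11; (8|11)=-1, (10|11)=-1; (−1)^{3·1·5}·(-1)^1·(-1)^3 = -1.
v=17: a=17^3·(≡4), b=17^1·(≡16) mod 17; (4|17)=+1, (16|17)=+1; (−1)^{3·1·8}·(+1)^1·(+1)^3 = +1.
v=7: a=7^-1·(≡3), b=7^-1·(≡2) mod 7; (3|7)=-1, (2|7)=+1; (−1)^{-1·-1·3}·(-1)^-1·(+1)^-1 = +1.
v=5: a=5^-2·(≡4), b=5^-2·(≡4) mod 5; (4|5)=+1, (4|5)=+1; (−1)^{-2·-2·2}·(+1)^-2·(+1)^-2 = +1.
v=2: v_2(a)=24, v_2(b)=10; units ≡ 7, 3 (mod 8); ε·ε+αω+βω = 1·1+24·1+10·0 ≡ 1  ⇒  (a,b)_2 = -1.
v=23: a=23^1·(≡2), b=23^0·(≡13) mod 23; (2|23)=+1, (13|23)=+1; (−1)^{1·0·11}·(+1)^0·(+1)^1 = +1.
v=∞: -90321 < 0 and -1309 < 0  ⇒  (a,b)_∞ = -1.
|Ram(-90321, -1309)| = 4, even; anisotropic at {2, 3, 11, ∞}.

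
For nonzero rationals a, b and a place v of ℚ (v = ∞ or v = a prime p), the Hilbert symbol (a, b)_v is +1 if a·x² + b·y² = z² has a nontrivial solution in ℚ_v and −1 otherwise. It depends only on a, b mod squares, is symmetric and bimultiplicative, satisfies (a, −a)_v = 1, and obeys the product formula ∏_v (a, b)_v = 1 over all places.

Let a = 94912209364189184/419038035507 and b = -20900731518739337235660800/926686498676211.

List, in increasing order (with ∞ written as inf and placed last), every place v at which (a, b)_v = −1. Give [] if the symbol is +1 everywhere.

[7, 11, 13, 23]

Mod squares: a ≡ 33, b ≡ -71162. Check v ∈ {∞, 2, 3, 5, 7, 11, 13, 17, 23, 29, 37}.
v=∞: 33 > 0 and -71162 < 0  ⇒  (a,b)_∞ = +1.
v=5: a=5^0·(≡2), b=5^2·(≡3) mod 5; (2|5)=-1, (3|5)=-1; (−1)^{0·2·2}·(-1)^2·(-1)^0 = +1.
v=2: v_2(a)=26, v_2(b)=37; units ≡ 1, 3 (mod 8); ε·ε+αω+βω = 0·1+26·1+37·0 ≡ 0  ⇒  (a,b)_2 = +1.
v=3: a=3^-3·(≡2), b=3^-4·(≡1) mod 3; (2|3)=-1, (1|3)=+1; (−1)^{-3·-4·1}·(-1)^-4·(+1)^-3 = +1.
v=13: a=13^-2·(≡8), b=13^-1·(≡3) mod 13; (8|13)=-1, (3|13)=+1; (−1)^{-2·-1·6}·(-1)^-1·(+1)^-2 = -1.
v=37: a=37^-4·(≡30), b=37^-6·(≡21) mod 37; (30|37)=+1, (21|37)=+1; (−1)^{-4·-6·18}·(+1)^-6·(+1)^-4 = +1.
v=23: a=23^2·(≡5), b=23^3·(≡22) mod 23; (5|23)=-1, (22|23)=-1; (−1)^{2·3·11}·(-1)^3·(-1)^2 = -1.
v=11: a=11^1·(≡1), b=11^2·(≡10) mod 11; (1|11)=+1, (10|11)=-1; (−1)^{1·2·5}·(+1)^2·(-1)^1 = -1.
v=17: a=17^2·(≡15), b=17^3·(≡2) mod 17; (15|17)=+1, (2|17)=+1; (−1)^{2·3·8}·(+1)^3·(+1)^2 = +1.
v=7: a=7^-2·(≡6), b=7^-3·(≡3) mod 7; (6|7)=-1, (3|7)=-1; (−1)^{-2·-3·3}·(-1)^-3·(-1)^-2 = -1.
v=29: a=29^2·(≡13), b=29^2·(≡24) mod 29; (13|29)=+1, (24|29)=+1; (−1)^{2·2·14}·(+1)^2·(+1)^2 = +1.
(33, -71162 / ℚ) ramifies at {7, 11, 13, 23}: a division algebra.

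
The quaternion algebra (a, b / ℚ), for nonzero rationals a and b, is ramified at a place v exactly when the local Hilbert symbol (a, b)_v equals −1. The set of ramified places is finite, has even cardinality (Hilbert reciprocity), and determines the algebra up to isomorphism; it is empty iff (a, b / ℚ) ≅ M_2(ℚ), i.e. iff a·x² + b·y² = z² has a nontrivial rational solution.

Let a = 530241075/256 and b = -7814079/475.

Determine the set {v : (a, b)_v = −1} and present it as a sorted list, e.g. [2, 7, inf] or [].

[2, 13]

(a, b) ≡ (2356627, -336661) mod (ℚ^×)²; places V = {2, 3, 5, 7, 13, 19, 29, 47, ∞}.
(a,b)_47: α=1, u≡15; β=1, v≡34 (mod 47); (15|47)=-1, (34|47)=+1; sign (−1)^1·-1^1·+1^1 = +1.
(a,b)_7: α=1, u≡6; β=2, v≡4 (mod 7); (6|7)=-1, (4|7)=+1; sign (−1)^0·-1^2·+1^1 = +1.
(a,b)_∞: sgn(2356627)=+, sgn(-336661)=−, so +1.
(a,b)_29: α=1, u≡7; β=1, v≡20 (mod 29); (7|29)=+1, (20|29)=+1; sign (−1)^0·+1^1·+1^1 = +1.
(a,b)_13: α=1, u≡6; β=1, v≡9 (mod 13); (6|13)=-1, (9|13)=+1; sign (−1)^0·-1^1·+1^1 = -1.
(a,b)_2: α=-8, β=0; u≡3, v≡3 (mod 8); ε(u)ε(v)=1·1, αω(v)=-8·1, βω(u)=0·1; sum ≡ 1  ⇒  -1.
(a,b)_19: α=1, u≡6; β=-1, v≡18 (mod 19); (6|19)=+1, (18|19)=-1; sign (−1)^1·+1^-1·-1^1 = +1.
(a,b)_5: α=2, u≡3; β=-2, v≡4 (mod 5); (3|5)=-1, (4|5)=+1; sign (−1)^0·-1^-2·+1^2 = +1.
(a,b)_3: α=2, u≡1; β=2, v≡2 (mod 3); (1|3)=+1, (2|3)=-1; sign (−1)^0·+1^2·-1^2 = +1.
(2356627, -336661 / ℚ) ramifies at {2, 13}: a division algebra.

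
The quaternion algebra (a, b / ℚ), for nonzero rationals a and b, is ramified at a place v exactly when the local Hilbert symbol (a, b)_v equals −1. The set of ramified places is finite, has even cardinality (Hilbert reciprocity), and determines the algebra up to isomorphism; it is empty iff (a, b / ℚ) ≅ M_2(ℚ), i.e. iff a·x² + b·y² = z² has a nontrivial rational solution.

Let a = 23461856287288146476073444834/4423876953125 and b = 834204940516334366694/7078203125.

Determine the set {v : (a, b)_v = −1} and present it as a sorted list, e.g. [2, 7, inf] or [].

(a, b) ≡ (570, 6270) mod (ℚ^×)²; places V = {2, 3, 5, 7, 11, 13, 19, 29, 41, 43, ∞}.
(a,b)_5: α=-11, u≡4; β=-7, v≡4 (mod 5); (4|5)=+1, (4|5)=+1; sign (−1)^0·+1^-7·+1^-11 = +1.
(a,b)_19: α=1, u≡9; β=1, v≡5 (mod 19); (9|19)=+1, (5|19)=+1; sign (−1)^1·+1^1·+1^1 = -1.
(a,b)_∞: sgn(570)=+, sgn(6270)=+, so +1.
(a,b)_43: α=-2, u≡4; β=-2, v≡38 (mod 43); (4|43)=+1, (38|43)=+1; sign (−1)^0·+1^-2·+1^-2 = +1.
(a,b)_13: α=6, u≡7; β=4, v≡12 (mod 13); (7|13)=-1, (12|13)=+1; sign (−1)^0·-1^4·+1^6 = +1.
(a,b)_11: α=4, u≡1; β=3, v≡4 (mod 11); (1|11)=+1, (4|11)=+1; sign (−1)^0·+1^3·+1^4 = +1.
(a,b)_29: α=2, u≡8; β=2, v≡6 (mod 29); (8|29)=-1, (6|29)=+1; sign (−1)^0·-1^2·+1^2 = +1.
(a,b)_41: α=6, u≡40; β=4, v≡24 (mod 41); (40|41)=+1, (24|41)=-1; sign (−1)^0·+1^4·-1^6 = +1.
(a,b)_2: α=1, β=1; u≡5, v≡7 (mod 8); ε(u)ε(v)=0·1, αω(v)=1·0, βω(u)=1·1; sum ≡ 1  ⇒  -1.
(a,b)_3: α=7, u≡1; β=5, v≡2 (mod 3); (1|3)=+1, (2|3)=-1; sign (−1)^1·+1^5·-1^7 = +1.
(a,b)_7: α=-2, u≡5; β=-2, v≡3 (mod 7); (5|7)=-1, (3|7)=-1; sign (−1)^0·-1^-2·-1^-2 = +1.
(570, 6270 / ℚ) ramifies at {2, 19}: a division algebra.

[2, 19]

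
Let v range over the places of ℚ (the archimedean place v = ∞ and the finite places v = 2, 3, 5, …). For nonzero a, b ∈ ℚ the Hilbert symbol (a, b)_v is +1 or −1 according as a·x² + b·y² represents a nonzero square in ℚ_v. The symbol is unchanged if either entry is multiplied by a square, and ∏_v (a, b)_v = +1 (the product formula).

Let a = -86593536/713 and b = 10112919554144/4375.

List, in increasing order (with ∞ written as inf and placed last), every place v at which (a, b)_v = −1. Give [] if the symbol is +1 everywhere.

Mod squares: a ≡ -20677, b ≡ 2002898282. Check v ∈ {∞, 2, 3, 5, 7, 11, 17, 23, 29, 31, 37, 47}.
v=31: a=31^-1·(≡15), b=31^1·(≡6) mod 31; (15|31)=-1, (6|31)=-1; (−1)^{-1·1·15}·(-1)^1·(-1)^-1 = -1.
v=11: a=11^0·(≡9), b=11^1·(≡4) mod 11; (9|11)=+1, (4|11)=+1; (−1)^{0·1·5}·(+1)^1·(+1)^0 = +1.
v=23: a=23^-1·(≡22), b=23^1·(≡4) mod 23; (22|23)=-1, (4|23)=+1; (−1)^{-1·1·11}·(-1)^1·(+1)^-1 = +1.
v=17: a=17^0·(≡7), b=17^1·(≡4) mod 17; (7|17)=-1, (4|17)=+1; (−1)^{0·1·8}·(-1)^1·(+1)^0 = -1.
v=7: a=7^0·(≡1), b=7^-1·(≡4) mod 7; (1|7)=+1, (4|7)=+1; (−1)^{0·-1·3}·(+1)^-1·(+1)^0 = +1.
v=47: a=47^0·(≡2), b=47^2·(≡42) mod 47; (2|47)=+1, (42|47)=+1; (−1)^{0·2·23}·(+1)^2·(+1)^0 = +1.
v=29: a=29^1·(≡12), b=29^1·(≡11) mod 29; (12|29)=-1, (11|29)=-1; (−1)^{1·1·14}·(-1)^1·(-1)^1 = +1.
v=37: a=37^0·(≡8), b=37^1·(≡13) mod 37; (8|37)=-1, (13|37)=-1; (−1)^{0·1·18}·(-1)^1·(-1)^0 = -1.
v=2: v_2(a)=12, v_2(b)=5; units ≡ 3, 5 (mod 8); ε·ε+αω+βω = 1·0+12·1+5·1 ≡ 1  ⇒  (a,b)_2 = -1.
v=5: a=5^0·(≡3), b=5^-4·(≡2) mod 5; (3|5)=-1, (2|5)=-1; (−1)^{0·-4·2}·(-1)^-4·(-1)^0 = +1.
v=∞: -20677 < 0 and 2002898282 > 0  ⇒  (a,b)_∞ = +1.
v=3: a=3^6·(≡2), b=3^0·(≡2) mod 3; (2|3)=-1, (2|3)=-1; (−1)^{6·0·1}·(-1)^0·(-1)^6 = +1.
(-20677, 2002898282 / ℚ) ramifies at {2, 17, 31, 37}: a division algebra.

[2, 17, 31, 37]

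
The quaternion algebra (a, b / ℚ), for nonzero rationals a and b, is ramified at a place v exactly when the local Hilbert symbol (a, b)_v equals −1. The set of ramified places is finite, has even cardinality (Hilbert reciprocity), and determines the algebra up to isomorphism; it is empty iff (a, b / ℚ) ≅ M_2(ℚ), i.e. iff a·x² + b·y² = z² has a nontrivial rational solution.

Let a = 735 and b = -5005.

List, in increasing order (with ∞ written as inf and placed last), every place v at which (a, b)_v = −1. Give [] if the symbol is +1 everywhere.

(a, b) ≡ (15, -5005) mod (ℚ^×)²; places V = {2, 3, 5, 7, 11, 13, ∞}.
(a,b)_5: α=1, u≡2; β=1, v≡4 (mod 5); (2|5)=-1, (4|5)=+1; sign (−1)^0·-1^1·+1^1 = -1.
(a,b)_7: α=2, u≡1; β=1, v≡6 (mod 7); (1|7)=+1, (6|7)=-1; sign (−1)^0·+1^1·-1^2 = +1.
(a,b)_11: α=0, u≡9; β=1, v≡7 (mod 11); (9|11)=+1, (7|11)=-1; sign (−1)^0·+1^1·-1^0 = +1.
(a,b)_3: α=1, u≡2; β=0, v≡2 (mod 3); (2|3)=-1, (2|3)=-1; sign (−1)^0·-1^0·-1^1 = -1.
(a,b)_2: α=0, β=0; u≡7, v≡3 (mod 8); ε(u)ε(v)=1·1, αω(v)=0·1, βω(u)=0·0; sum ≡ 1  ⇒  -1.
(a,b)_∞: sgn(15)=+, sgn(-5005)=−, so +1.
(a,b)_13: α=0, u≡7; β=1, v≡5 (mod 13); (7|13)=-1, (5|13)=-1; sign (−1)^0·-1^1·-1^0 = -1.
(15, -5005 / ℚ) ramifies at {2, 3, 5, 13}: a division algebra.

[2, 3, 5, 13]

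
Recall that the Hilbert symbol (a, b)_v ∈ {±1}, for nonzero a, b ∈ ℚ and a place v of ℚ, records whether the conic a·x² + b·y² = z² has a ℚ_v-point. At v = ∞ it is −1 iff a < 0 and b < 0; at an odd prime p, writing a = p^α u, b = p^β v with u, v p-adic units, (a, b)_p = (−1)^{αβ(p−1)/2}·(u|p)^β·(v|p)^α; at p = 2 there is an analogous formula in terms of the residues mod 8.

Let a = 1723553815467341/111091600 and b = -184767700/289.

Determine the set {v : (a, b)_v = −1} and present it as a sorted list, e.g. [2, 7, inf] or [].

(a, b) ≡ (29, -13) mod (ℚ^×)²; places V = {2, 5, 11, 13, 17, 29, 31, ∞}.
(a,b)_2: α=-4, β=2; u≡5, v≡3 (mod 8); ε(u)ε(v)=0·1, αω(v)=-4·1, βω(u)=2·1; sum ≡ 0  ⇒  +1.
(a,b)_17: α=-2, u≡11; β=-2, v≡13 (mod 17); (11|17)=-1, (13|17)=+1; sign (−1)^0·-1^-2·+1^-2 = +1.
(a,b)_13: α=6, u≡9; β=3, v≡12 (mod 13); (9|13)=+1, (12|13)=+1; sign (−1)^0·+1^3·+1^6 = +1.
(a,b)_∞: sgn(29)=+, sgn(-13)=−, so +1.
(a,b)_31: α=-2, u≡26; β=0, v≡5 (mod 31); (26|31)=-1, (5|31)=+1; sign (−1)^0·-1^0·+1^-2 = +1.
(a,b)_11: α=4, u≡10; β=0, v≡5 (mod 11); (10|11)=-1, (5|11)=+1; sign (−1)^0·-1^0·+1^4 = +1.
(a,b)_29: α=3, u≡16; β=2, v≡25 (mod 29); (16|29)=+1, (25|29)=+1; sign (−1)^0·+1^2·+1^3 = +1.
(a,b)_5: α=-2, u≡4; β=2, v≡3 (mod 5); (4|5)=+1, (3|5)=-1; sign (−1)^0·+1^2·-1^-2 = +1.
Ram(a, b) = ∅: the form 29·x² + -13·y² − z² is isotropic over every ℚ_v, so by Hasse–Minkowski it is isotropic over ℚ.

[]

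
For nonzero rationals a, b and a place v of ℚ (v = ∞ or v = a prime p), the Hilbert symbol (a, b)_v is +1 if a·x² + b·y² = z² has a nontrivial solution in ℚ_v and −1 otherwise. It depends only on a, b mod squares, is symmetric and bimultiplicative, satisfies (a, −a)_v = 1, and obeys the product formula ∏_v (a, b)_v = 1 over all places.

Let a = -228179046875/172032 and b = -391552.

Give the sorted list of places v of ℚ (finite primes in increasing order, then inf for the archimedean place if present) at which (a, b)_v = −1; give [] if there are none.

[2, 3, 13, inf]

Mod squares: a ≡ -12558, b ≡ -6118. Check v ∈ {∞, 2, 3, 5, 7, 13, 17, 19, 23}.
v=19: a=19^0·(≡4), b=19^1·(≡7) mod 19; (4|19)=+1, (7|19)=+1; (−1)^{0·1·9}·(+1)^1·(+1)^0 = +1.
v=13: a=13^3·(≡10), b=13^0·(≡8) mod 13; (10|13)=+1, (8|13)=-1; (−1)^{3·0·6}·(+1)^0·(-1)^3 = -1.
v=7: a=7^-1·(≡3), b=7^1·(≡1) mod 7; (3|7)=-1, (1|7)=+1; (−1)^{-1·1·3}·(-1)^1·(+1)^-1 = +1.
v=∞: -12558 < 0 and -6118 < 0  ⇒  (a,b)_∞ = -1.
v=23: a=23^1·(≡18), b=23^1·(≡19) mod 23; (18|23)=+1, (19|23)=-1; (−1)^{1·1·11}·(+1)^1·(-1)^1 = +1.
v=3: a=3^-1·(≡2), b=3^0·(≡2) mod 3; (2|3)=-1, (2|3)=-1; (−1)^{-1·0·1}·(-1)^0·(-1)^-1 = -1.
v=17: a=17^2·(≡6), b=17^0·(≡9) mod 17; (6|17)=-1, (9|17)=+1; (−1)^{2·0·8}·(-1)^0·(+1)^2 = +1.
v=5: a=5^6·(≡3), b=5^0·(≡3) mod 5; (3|5)=-1, (3|5)=-1; (−1)^{6·0·2}·(-1)^0·(-1)^6 = +1.
v=2: v_2(a)=-13, v_2(b)=7; units ≡ 1, 5 (mod 8); ε·ε+αω+βω = 0·0+-13·1+7·0 ≡ 1  ⇒  (a,b)_2 = -1.
(-12558, -6118 / ℚ) ramifies at {2, 3, 13, ∞}: a division algebra.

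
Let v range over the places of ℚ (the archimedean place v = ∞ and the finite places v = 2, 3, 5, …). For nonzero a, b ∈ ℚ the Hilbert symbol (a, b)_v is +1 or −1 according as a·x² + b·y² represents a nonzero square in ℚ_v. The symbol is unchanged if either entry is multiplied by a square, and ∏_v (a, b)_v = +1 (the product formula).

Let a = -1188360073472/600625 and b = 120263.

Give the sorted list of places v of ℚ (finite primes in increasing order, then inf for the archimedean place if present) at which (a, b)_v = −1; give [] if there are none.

[2, 11, 13, 29]

(a, b) ≡ (-377, 143) mod (ℚ^×)²; places V = {2, 5, 11, 13, 29, 31, ∞}.
(a,b)_11: α=4, u≡7; β=1, v≡10 (mod 11); (7|11)=-1, (10|11)=-1; sign (−1)^0·-1^1·-1^4 = -1.
(a,b)_29: α=3, u≡5; β=2, v≡27 (mod 29); (5|29)=+1, (27|29)=-1; sign (−1)^0·+1^2·-1^3 = -1.
(a,b)_31: α=-2, u≡22; β=0, v≡14 (mod 31); (22|31)=-1, (14|31)=+1; sign (−1)^0·-1^0·+1^-2 = +1.
(a,b)_2: α=8, β=0; u≡7, v≡7 (mod 8); ε(u)ε(v)=1·1, αω(v)=8·0, βω(u)=0·0; sum ≡ 1  ⇒  -1.
(a,b)_5: α=-4, u≡3; β=0, v≡3 (mod 5); (3|5)=-1, (3|5)=-1; sign (−1)^0·-1^0·-1^-4 = +1.
(a,b)_∞: sgn(-377)=−, sgn(143)=+, so +1.
(a,b)_13: α=1, u≡1; β=1, v≡8 (mod 13); (1|13)=+1, (8|13)=-1; sign (−1)^0·+1^1·-1^1 = -1.
(-377, 143 / ℚ) ramifies at {2, 11, 13, 29}: a division algebra.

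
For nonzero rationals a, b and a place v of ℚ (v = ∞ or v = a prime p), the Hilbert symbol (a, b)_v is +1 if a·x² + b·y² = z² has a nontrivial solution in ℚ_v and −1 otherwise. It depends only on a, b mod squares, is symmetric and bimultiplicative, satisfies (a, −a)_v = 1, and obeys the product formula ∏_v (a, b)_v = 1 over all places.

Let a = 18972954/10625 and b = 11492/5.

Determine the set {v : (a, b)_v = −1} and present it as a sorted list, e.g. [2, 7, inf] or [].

[2, 5, 11, 17]

(a, b) ≡ (2618, 85) mod (ℚ^×)²; places V = {2, 3, 5, 7, 11, 13, 17, ∞}.
(a,b)_2: α=1, β=2; u≡5, v≡5 (mod 8); ε(u)ε(v)=0·0, αω(v)=1·1, βω(u)=2·1; sum ≡ 1  ⇒  -1.
(a,b)_13: α=2, u≡6; β=2, v≡11 (mod 13); (6|13)=-1, (11|13)=-1; sign (−1)^0·-1^2·-1^2 = +1.
(a,b)_5: α=-4, u≡2; β=-1, v≡2 (mod 5); (2|5)=-1, (2|5)=-1; sign (−1)^0·-1^-1·-1^-4 = -1.
(a,b)_17: α=-1, u≡8; β=1, v≡6 (mod 17); (8|17)=+1, (6|17)=-1; sign (−1)^0·+1^1·-1^-1 = -1.
(a,b)_11: α=1, u≡8; β=0, v≡6 (mod 11); (8|11)=-1, (6|11)=-1; sign (−1)^0·-1^0·-1^1 = -1.
(a,b)_7: α=1, u≡6; β=0, v≡1 (mod 7); (6|7)=-1, (1|7)=+1; sign (−1)^0·-1^0·+1^1 = +1.
(a,b)_∞: sgn(2618)=+, sgn(85)=+, so +1.
(a,b)_3: α=6, u≡2; β=0, v≡1 (mod 3); (2|3)=-1, (1|3)=+1; sign (−1)^0·-1^0·+1^6 = +1.
Ram(2618, 85) = {2, 5, 11, 17}; no ℚ_2-point on the conic.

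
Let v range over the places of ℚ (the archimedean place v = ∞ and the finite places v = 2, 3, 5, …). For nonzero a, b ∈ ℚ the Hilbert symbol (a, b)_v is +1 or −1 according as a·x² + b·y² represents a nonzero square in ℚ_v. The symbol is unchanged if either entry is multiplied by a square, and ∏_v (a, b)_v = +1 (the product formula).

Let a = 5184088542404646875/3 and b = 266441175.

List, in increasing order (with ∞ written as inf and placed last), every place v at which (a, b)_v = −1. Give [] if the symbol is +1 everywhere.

[3, 5, 7, 11]

Mod squares: a ≡ 105, b ≡ 143. Check v ∈ {∞, 2, 3, 5, 7, 11, 13}.
v=7: a=7^5·(≡2), b=7^2·(≡3) mod 7; (2|7)=+1, (3|7)=-1; (−1)^{5·2·3}·(+1)^2·(-1)^5 = -1.
v=3: a=3^-1·(≡2), b=3^2·(≡2) mod 3; (2|3)=-1, (2|3)=-1; (−1)^{-1·2·1}·(-1)^2·(-1)^-1 = -1.
v=11: a=11^2·(≡10), b=11^1·(≡2) mod 11; (10|11)=-1, (2|11)=-1; (−1)^{2·1·5}·(-1)^1·(-1)^2 = -1.
v=5: a=5^5·(≡4), b=5^2·(≡2) mod 5; (4|5)=+1, (2|5)=-1; (−1)^{5·2·2}·(+1)^2·(-1)^5 = -1.
v=2: v_2(a)=0, v_2(b)=0; units ≡ 1, 7 (mod 8); ε·ε+αω+βω = 0·1+0·0+0·0 ≡ 0  ⇒  (a,b)_2 = +1.
v=∞: 105 > 0 and 143 > 0  ⇒  (a,b)_∞ = +1.
v=13: a=13^8·(≡4), b=13^3·(≡11) mod 13; (4|13)=+1, (11|13)=-1; (−1)^{8·3·6}·(+1)^3·(-1)^8 = +1.
(105, 143 / ℚ) ramifies at {3, 5, 7, 11}: a division algebra.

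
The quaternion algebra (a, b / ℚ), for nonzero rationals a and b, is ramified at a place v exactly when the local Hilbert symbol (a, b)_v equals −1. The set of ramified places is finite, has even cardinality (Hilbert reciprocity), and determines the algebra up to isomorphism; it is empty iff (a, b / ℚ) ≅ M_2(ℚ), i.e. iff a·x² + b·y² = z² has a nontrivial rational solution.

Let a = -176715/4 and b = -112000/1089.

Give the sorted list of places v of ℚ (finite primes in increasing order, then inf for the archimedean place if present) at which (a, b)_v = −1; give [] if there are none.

(a, b) ≡ (-19635, -70) mod (ℚ^×)²; places V = {2, 3, 5, 7, 11, 17, ∞}.
(a,b)_∞: sgn(-19635)=−, sgn(-70)=−, so -1.
(a,b)_3: α=3, u≡1; β=-2, v≡2 (mod 3); (1|3)=+1, (2|3)=-1; sign (−1)^0·+1^-2·-1^3 = -1.
(a,b)_17: α=1, u≡15; β=0, v≡13 (mod 17); (15|17)=+1, (13|17)=+1; sign (−1)^0·+1^0·+1^1 = +1.
(a,b)_7: α=1, u≡1; β=1, v≡4 (mod 7); (1|7)=+1, (4|7)=+1; sign (−1)^1·+1^1·+1^1 = -1.
(a,b)_5: α=1, u≡3; β=3, v≡1 (mod 5); (3|5)=-1, (1|5)=+1; sign (−1)^0·-1^3·+1^1 = -1.
(a,b)_11: α=1, u≡7; β=-2, v≡10 (mod 11); (7|11)=-1, (10|11)=-1; sign (−1)^0·-1^-2·-1^1 = -1.
(a,b)_2: α=-2, β=7; u≡5, v≡5 (mod 8); ε(u)ε(v)=0·0, αω(v)=-2·1, βω(u)=7·1; sum ≡ 1  ⇒  -1.
|Ram(-19635, -70)| = 6, even; anisotropic at {2, 3, 5, 7, 11, ∞}.

[2, 3, 5, 7, 11, inf]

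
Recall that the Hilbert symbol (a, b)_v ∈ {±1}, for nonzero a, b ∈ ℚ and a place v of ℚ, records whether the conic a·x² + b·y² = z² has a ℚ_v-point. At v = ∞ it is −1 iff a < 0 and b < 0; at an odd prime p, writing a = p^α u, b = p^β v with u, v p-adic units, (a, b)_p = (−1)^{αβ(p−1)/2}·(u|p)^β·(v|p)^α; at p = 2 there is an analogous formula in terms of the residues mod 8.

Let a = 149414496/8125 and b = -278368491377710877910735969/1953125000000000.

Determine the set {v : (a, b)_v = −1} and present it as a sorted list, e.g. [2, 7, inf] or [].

(a, b) ≡ (121399278, -163618) mod (ℚ^×)²; places V = {2, 3, 5, 7, 11, 13, 17, 29, 31, 41, ∞}.
(a,b)_∞: sgn(121399278)=+, sgn(-163618)=−, so +1.
(a,b)_5: α=-4, u≡2; β=-18, v≡3 (mod 5); (2|5)=-1, (3|5)=-1; sign (−1)^0·-1^-18·-1^-4 = +1.
(a,b)_2: α=5, β=-9; u≡7, v≡7 (mod 8); ε(u)ε(v)=1·1, αω(v)=5·0, βω(u)=-9·0; sum ≡ 1  ⇒  -1.
(a,b)_17: α=1, u≡14; β=2, v≡11 (mod 17); (14|17)=-1, (11|17)=-1; sign (−1)^0·-1^2·-1^1 = -1.
(a,b)_29: α=1, u≡11; β=3, v≡25 (mod 29); (11|29)=-1, (25|29)=+1; sign (−1)^0·-1^3·+1^1 = -1.
(a,b)_41: α=1, u≡31; β=2, v≡30 (mod 41); (31|41)=+1, (30|41)=-1; sign (−1)^0·+1^2·-1^1 = -1.
(a,b)_11: α=1, u≡4; β=2, v≡6 (mod 11); (4|11)=+1, (6|11)=-1; sign (−1)^0·+1^2·-1^1 = -1.
(a,b)_7: α=1, u≡2; β=3, v≡5 (mod 7); (2|7)=+1, (5|7)=-1; sign (−1)^1·+1^3·-1^1 = +1.
(a,b)_31: α=0, u≡15; β=5, v≡27 (mod 31); (15|31)=-1, (27|31)=-1; sign (−1)^0·-1^5·-1^0 = -1.
(a,b)_3: α=1, u≡2; β=2, v≡2 (mod 3); (2|3)=-1, (2|3)=-1; sign (−1)^0·-1^2·-1^1 = -1.
(a,b)_13: α=-1, u≡10; β=3, v≡2 (mod 13); (10|13)=+1, (2|13)=-1; sign (−1)^0·+1^3·-1^-1 = -1.
|Ram(121399278, -163618)| = 8, even; anisotropic at {2, 3, 11, 13, 17, 29, 31, 41}.

[2, 3, 11, 13, 17, 29, 31, 41]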